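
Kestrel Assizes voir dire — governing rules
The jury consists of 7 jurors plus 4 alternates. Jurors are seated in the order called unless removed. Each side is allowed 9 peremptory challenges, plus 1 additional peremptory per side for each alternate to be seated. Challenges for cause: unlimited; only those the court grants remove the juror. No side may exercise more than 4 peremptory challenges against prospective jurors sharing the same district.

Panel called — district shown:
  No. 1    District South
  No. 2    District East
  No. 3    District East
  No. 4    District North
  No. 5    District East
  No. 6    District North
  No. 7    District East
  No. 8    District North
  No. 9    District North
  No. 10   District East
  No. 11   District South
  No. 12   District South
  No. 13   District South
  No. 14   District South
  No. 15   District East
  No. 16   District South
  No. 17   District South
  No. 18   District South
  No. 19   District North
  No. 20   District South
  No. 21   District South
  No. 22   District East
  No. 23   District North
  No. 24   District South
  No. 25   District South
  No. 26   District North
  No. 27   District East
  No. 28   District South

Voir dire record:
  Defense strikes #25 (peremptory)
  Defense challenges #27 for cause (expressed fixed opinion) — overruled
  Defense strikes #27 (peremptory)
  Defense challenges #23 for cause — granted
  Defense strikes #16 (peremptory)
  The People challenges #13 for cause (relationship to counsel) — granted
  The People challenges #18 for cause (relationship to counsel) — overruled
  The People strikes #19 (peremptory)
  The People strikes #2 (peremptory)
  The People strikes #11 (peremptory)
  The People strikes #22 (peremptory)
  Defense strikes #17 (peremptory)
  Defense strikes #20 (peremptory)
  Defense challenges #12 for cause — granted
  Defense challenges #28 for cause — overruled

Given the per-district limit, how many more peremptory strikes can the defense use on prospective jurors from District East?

3

Defense peremptories so far: #25, #27, #16, #17, #20 — 5 of 13 used, 8 left overall.
Against District East: #27 — 1 used; per-district cap 4 leaves 3.
Binding limit: min(8, 3) = 3.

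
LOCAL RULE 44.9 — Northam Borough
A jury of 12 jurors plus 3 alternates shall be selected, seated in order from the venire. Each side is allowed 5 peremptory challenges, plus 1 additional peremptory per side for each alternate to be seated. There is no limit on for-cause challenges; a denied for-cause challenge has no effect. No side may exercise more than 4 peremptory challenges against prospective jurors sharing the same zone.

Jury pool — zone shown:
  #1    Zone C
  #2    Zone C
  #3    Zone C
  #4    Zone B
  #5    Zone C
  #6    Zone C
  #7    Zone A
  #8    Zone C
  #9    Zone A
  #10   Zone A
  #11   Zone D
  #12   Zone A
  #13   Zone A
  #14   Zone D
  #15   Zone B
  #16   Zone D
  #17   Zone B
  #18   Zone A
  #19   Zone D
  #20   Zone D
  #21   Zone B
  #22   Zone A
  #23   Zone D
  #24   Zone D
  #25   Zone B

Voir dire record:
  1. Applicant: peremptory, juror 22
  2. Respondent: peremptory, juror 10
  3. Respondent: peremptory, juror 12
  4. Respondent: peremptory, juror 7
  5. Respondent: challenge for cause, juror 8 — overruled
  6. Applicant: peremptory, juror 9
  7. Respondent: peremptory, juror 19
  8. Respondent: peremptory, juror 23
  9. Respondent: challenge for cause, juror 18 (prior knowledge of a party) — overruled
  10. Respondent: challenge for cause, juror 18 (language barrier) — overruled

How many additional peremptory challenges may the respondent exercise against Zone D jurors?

Respondent peremptories so far: #10, #12, #7, #19, #23 — 5 of 8 used, 3 left overall.
Against Zone D: #19, #23 — 2 used; per-zone cap 4 leaves 2.
Binding limit: min(3, 2) = 2.

2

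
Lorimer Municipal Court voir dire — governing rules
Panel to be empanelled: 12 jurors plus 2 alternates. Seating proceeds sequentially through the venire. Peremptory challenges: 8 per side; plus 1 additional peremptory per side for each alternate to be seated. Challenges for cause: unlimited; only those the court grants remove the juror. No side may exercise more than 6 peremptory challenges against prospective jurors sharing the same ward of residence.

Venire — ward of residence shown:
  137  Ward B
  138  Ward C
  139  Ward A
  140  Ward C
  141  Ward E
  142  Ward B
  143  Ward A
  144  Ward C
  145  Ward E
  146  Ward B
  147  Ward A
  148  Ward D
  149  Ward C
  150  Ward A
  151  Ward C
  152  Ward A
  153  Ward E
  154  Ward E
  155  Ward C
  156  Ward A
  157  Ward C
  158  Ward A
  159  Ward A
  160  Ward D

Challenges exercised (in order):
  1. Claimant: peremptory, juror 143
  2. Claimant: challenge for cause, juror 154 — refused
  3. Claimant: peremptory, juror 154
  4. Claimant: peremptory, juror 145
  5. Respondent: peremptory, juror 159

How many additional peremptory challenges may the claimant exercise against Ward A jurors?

Claimant peremptories so far: #143, #154, #145 — 3 of 10 used, 7 left overall.
Against Ward A: #143 — 1 used; per-ward cap 6 leaves 5.
Binding limit: min(7, 5) = 5.

5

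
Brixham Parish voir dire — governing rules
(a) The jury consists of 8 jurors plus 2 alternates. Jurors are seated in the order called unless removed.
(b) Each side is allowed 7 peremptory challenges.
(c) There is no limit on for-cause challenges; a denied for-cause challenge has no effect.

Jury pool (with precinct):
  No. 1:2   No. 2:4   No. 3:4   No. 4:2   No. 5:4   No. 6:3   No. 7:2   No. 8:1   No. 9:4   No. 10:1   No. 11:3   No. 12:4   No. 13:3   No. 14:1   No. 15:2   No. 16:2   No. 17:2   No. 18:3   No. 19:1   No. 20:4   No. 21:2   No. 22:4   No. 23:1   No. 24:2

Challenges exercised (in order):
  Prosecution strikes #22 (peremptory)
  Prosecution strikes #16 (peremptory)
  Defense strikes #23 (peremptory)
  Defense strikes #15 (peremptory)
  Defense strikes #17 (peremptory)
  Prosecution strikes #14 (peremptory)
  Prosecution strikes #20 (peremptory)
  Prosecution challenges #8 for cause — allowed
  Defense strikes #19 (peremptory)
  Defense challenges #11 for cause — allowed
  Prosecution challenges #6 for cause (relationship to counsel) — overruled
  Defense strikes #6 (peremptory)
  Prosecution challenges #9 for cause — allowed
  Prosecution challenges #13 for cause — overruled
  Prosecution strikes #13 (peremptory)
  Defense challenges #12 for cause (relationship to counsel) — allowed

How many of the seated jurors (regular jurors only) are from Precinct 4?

3

Removed: #6, #8, #9, #11, #12, #13, #14, #15, #16, #17, #19, #20, #22, #23.
Seated jurors 1–8: #1, #2, #3, #4, #5, #7, #10, #18 (alternates #21, #24 not counted).
Of those, in Precinct 4: #2, #3, #5 → 3.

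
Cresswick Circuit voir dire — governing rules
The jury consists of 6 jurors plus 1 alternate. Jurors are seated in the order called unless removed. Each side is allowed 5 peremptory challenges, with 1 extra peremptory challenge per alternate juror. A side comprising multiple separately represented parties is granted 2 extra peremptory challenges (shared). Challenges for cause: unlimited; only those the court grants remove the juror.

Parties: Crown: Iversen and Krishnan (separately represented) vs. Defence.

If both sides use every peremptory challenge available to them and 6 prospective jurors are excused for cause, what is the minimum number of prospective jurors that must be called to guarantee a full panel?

Seats to fill: 6 + 1 alternates = 7.
Peremptories — Crown: 5 + 1×1 + 2 = 8; Defence: 5 + 1×1 = 6; total 14.
For-cause removals: 6.
Minimum venire: 7 + 14 + 6 = 27.

27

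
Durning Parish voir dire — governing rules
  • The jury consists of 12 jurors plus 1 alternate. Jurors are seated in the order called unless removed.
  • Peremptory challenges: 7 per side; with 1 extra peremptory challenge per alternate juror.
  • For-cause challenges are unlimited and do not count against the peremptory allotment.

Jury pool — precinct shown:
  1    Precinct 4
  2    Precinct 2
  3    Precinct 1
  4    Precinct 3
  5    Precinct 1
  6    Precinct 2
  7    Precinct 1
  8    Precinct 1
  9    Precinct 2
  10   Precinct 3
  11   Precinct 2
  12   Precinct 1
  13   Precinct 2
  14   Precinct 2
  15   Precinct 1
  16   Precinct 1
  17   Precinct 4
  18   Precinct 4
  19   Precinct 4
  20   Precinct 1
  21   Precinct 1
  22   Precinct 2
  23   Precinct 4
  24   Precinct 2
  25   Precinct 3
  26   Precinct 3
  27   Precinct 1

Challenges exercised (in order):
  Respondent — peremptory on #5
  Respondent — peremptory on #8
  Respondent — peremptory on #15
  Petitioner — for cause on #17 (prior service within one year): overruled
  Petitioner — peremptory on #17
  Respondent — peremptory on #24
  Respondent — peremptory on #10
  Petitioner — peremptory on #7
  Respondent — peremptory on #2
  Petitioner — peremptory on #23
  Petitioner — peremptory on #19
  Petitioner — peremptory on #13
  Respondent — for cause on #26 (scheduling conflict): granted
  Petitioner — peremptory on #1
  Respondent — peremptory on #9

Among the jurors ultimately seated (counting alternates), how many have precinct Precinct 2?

Removed: #1, #2, #5, #7, #8, #9, #10, #13, #15, #17, #19, #23, #24, #26.
Seated (13 incl. alternates): #3, #4, #6, #11, #12, #14, #16, #18, #20, #21, #22, #25, #27.
Of those, in Precinct 2: #6, #11, #14, #22 → 4.

4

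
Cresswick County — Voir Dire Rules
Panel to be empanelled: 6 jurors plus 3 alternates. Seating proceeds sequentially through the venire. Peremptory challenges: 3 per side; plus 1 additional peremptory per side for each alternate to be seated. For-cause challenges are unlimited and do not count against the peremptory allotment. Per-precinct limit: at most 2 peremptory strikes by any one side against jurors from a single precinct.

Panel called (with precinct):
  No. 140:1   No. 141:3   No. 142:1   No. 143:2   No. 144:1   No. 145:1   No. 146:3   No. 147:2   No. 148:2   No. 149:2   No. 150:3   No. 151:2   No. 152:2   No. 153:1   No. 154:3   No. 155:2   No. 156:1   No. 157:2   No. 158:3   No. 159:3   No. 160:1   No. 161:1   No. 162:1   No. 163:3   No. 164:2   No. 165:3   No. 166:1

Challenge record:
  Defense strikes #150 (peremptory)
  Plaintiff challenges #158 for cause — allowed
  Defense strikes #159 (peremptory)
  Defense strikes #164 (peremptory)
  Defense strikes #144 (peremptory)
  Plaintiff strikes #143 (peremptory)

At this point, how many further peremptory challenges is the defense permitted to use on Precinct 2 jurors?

Defense peremptories so far: #150, #159, #164, #144 — 4 of 6 used, 2 left overall.
Against Precinct 2: #164 — 1 used; per-precinct cap 2 leaves 1.
Binding limit: min(2, 1) = 1.

1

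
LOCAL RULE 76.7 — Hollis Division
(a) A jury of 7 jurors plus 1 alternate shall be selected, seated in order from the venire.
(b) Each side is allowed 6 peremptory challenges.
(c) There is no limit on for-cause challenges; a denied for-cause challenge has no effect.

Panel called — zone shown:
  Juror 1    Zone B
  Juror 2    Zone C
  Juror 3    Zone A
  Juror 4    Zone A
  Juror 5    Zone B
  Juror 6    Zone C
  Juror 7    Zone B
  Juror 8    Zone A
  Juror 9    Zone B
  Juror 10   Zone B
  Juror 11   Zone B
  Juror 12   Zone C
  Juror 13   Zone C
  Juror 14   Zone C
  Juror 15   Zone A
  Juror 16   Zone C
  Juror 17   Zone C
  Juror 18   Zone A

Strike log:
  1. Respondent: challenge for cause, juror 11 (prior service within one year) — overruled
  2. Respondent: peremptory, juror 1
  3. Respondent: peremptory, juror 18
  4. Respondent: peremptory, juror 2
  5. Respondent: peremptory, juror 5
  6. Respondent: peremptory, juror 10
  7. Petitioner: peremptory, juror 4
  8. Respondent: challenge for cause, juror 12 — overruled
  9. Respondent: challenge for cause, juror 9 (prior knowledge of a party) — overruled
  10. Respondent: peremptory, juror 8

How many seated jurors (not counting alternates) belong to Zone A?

1

Removed: #1, #2, #4, #5, #8, #10, #18.
Seated jurors 1–7: #3, #6, #7, #9, #11, #12, #13 (alternates #14 not counted).
Of those, in Zone A: #3 → 1.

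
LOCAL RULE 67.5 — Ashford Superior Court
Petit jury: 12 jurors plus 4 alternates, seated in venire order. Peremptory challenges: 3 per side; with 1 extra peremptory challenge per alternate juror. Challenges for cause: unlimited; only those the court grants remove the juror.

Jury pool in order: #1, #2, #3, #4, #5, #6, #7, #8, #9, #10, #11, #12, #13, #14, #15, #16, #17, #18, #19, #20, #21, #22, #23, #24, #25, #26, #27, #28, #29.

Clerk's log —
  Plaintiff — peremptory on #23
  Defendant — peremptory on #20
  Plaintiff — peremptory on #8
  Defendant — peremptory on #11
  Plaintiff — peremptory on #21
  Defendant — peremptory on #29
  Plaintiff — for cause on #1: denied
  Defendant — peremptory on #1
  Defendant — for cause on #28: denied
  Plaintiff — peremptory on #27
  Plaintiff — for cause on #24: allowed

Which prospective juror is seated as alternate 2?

Removed: #1, #8, #11, #20, #21, #23, #24, #27, #29. (#28 stays — for-cause denied.)
Seating in order: seats 1–12 → #2, #3, #4, #5, #6, #7, #9, #10, #12, #13, #14, #15; alternates → #16, #17, #18, #19.
So alternate 2 is #17.

17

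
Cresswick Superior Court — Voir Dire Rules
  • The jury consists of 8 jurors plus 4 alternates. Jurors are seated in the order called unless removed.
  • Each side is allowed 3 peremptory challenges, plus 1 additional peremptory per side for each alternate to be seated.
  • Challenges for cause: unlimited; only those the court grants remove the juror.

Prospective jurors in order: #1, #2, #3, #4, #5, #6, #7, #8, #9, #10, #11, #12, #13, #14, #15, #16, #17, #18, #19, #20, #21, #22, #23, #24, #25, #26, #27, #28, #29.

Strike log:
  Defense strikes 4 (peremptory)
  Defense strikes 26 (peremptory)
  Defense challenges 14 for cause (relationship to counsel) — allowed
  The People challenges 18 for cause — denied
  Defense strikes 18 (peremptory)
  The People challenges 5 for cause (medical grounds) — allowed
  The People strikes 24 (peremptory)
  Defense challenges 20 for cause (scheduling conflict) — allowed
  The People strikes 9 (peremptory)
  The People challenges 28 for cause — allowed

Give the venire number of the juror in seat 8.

Removed: #4, #5, #9, #14, #18, #20, #24, #26, #28.
Seating in order: seats 1–8 → #1, #2, #3, #6, #7, #8, #10, #11; alternates → #12, #13, #15, #16.
So seat 8 is #11.

11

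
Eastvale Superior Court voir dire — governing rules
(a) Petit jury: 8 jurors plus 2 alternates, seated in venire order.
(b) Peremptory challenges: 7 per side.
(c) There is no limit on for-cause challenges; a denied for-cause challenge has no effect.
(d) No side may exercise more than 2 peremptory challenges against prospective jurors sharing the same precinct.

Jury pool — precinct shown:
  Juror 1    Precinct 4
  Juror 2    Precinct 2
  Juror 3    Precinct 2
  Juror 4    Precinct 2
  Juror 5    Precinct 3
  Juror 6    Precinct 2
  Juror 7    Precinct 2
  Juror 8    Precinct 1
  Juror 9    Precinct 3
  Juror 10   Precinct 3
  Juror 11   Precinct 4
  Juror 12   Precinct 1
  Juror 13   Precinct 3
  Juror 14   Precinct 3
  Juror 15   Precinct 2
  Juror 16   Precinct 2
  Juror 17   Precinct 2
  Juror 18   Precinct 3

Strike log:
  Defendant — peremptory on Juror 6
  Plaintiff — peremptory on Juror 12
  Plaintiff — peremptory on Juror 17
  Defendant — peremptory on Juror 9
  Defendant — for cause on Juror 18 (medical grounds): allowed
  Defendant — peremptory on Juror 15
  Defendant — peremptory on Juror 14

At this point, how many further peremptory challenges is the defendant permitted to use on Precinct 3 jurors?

0

Defendant peremptories so far: #6, #9, #15, #14 — 4 of 7 used, 3 left overall.
Against Precinct 3: #9, #14 — 2 used; per-precinct cap 2 leaves 0.
Binding limit: min(3, 0) = 0.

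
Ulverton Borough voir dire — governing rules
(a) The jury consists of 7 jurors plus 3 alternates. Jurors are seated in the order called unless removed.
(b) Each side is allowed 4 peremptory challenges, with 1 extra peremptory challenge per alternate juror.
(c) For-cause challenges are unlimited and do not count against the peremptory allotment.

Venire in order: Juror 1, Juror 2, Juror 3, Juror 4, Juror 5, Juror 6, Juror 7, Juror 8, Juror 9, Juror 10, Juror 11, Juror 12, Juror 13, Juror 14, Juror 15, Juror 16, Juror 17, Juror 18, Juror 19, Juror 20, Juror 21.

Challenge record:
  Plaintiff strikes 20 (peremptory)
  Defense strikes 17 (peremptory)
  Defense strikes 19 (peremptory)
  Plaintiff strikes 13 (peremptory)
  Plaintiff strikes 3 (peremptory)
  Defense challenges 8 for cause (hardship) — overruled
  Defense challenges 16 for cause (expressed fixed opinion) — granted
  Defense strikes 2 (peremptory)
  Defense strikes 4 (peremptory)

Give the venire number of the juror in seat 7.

10

Removed: #2, #3, #4, #13, #16, #17, #19, #20. (#8 stays — for-cause denied.)
Filling seats in venire order through position 7: #1, #5, #6, #7, #8, #9, #10.
So seat 7 is #10.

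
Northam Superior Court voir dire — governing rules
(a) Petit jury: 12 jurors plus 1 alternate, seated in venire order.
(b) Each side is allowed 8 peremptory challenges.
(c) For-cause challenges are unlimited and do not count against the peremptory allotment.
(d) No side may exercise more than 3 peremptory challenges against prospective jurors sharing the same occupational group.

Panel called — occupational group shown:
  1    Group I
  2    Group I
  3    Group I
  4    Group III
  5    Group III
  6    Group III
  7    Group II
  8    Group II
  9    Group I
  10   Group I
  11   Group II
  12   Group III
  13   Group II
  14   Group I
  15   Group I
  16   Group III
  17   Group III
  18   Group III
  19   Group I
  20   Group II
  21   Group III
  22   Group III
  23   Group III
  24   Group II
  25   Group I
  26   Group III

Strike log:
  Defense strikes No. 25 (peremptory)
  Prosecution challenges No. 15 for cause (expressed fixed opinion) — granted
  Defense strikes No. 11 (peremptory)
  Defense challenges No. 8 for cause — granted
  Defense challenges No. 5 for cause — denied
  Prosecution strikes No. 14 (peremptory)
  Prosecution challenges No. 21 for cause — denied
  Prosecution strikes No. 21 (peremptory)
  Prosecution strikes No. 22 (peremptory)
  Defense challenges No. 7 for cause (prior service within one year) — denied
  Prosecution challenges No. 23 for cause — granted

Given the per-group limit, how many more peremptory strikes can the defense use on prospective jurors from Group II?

2

Defense peremptories so far: #25, #11 — 2 of 8 used, 6 left overall.
Against Group II: #11 — 1 used; per-group cap 3 leaves 2.
Binding limit: min(6, 2) = 2.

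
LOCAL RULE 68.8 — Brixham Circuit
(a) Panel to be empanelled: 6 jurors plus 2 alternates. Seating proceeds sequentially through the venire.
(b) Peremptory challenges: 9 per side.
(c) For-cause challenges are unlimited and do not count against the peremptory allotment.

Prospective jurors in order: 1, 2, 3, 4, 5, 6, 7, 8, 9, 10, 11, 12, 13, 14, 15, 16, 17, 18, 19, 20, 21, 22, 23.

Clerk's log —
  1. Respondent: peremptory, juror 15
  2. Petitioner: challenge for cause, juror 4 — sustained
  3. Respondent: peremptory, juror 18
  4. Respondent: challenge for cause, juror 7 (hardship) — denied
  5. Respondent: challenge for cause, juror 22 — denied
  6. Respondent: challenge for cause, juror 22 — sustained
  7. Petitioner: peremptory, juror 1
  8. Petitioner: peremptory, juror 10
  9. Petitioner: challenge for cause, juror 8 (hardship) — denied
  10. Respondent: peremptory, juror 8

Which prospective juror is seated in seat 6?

9

Removed: #1, #4, #8, #10, #15, #18, #22. (#7 stays — for-cause denied.)
Seating in order: seats 1–6 → #2, #3, #5, #6, #7, #9; alternates → #11, #12.
So seat 6 is #9.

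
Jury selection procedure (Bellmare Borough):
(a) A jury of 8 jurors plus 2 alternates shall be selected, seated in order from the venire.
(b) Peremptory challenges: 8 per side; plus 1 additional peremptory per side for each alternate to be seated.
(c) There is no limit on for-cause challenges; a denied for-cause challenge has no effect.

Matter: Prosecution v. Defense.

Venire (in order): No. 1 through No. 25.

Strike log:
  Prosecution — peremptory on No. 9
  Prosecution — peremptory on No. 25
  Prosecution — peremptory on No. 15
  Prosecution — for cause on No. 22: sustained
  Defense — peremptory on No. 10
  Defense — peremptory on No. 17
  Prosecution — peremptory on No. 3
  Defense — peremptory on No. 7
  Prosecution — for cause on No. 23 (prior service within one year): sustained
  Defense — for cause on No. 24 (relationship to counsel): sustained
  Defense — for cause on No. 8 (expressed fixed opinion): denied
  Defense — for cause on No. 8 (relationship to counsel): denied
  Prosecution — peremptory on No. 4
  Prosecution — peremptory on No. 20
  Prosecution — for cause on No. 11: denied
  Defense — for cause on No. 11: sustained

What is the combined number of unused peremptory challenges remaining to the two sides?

Prosecution allotment: 8 base + 1 × 2 alternates = 10. Defense allotment: 8 base + 1 × 2 alternates = 10.
Prosecution peremptories used: #9, #25, #15, #3, #4, #20 — 6 (for-cause on #22, #23, #11 don't count).
Defense peremptories used: #10, #17, #7 — 3 (for-cause on #24, #8, #8, #11 don't count).
Remaining: (10 − 6) + (10 − 3) = 11.

11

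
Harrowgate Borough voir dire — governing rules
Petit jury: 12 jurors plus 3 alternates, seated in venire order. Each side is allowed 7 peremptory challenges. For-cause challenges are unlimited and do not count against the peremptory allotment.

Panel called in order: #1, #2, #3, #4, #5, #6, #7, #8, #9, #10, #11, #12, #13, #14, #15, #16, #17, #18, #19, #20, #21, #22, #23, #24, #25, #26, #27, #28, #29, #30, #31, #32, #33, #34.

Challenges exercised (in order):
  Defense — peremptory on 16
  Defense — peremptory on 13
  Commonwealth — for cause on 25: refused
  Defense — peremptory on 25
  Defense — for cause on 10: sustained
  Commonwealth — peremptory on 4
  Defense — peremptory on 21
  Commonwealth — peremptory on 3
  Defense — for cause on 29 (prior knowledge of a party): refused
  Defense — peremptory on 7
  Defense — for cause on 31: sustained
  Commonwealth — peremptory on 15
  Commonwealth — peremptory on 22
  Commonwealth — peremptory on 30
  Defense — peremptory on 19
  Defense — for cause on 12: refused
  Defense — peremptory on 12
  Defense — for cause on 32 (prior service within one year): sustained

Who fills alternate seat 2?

Removed: #3, #4, #7, #10, #12, #13, #15, #16, #19, #21, #22, #25, #30, #31, #32. (#29 stays — for-cause denied.)
Seating in order: seats 1–12 → #1, #2, #5, #6, #8, #9, #11, #14, #17, #18, #20, #23; alternates → #24, #26, #27.
So alternate 2 is #26.

26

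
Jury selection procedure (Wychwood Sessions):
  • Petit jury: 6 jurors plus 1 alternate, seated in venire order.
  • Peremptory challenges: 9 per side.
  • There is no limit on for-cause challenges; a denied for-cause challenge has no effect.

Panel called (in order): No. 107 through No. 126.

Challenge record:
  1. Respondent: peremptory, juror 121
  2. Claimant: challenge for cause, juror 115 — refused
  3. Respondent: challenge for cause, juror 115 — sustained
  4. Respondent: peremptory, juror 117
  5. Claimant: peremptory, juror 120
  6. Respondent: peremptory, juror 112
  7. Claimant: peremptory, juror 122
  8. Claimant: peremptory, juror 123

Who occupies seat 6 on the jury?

Removed: #112, #115, #117, #120, #121, #122, #123.
Filling seats in venire order through position 6: #107, #108, #109, #110, #111, #113.
So seat 6 is #113.

113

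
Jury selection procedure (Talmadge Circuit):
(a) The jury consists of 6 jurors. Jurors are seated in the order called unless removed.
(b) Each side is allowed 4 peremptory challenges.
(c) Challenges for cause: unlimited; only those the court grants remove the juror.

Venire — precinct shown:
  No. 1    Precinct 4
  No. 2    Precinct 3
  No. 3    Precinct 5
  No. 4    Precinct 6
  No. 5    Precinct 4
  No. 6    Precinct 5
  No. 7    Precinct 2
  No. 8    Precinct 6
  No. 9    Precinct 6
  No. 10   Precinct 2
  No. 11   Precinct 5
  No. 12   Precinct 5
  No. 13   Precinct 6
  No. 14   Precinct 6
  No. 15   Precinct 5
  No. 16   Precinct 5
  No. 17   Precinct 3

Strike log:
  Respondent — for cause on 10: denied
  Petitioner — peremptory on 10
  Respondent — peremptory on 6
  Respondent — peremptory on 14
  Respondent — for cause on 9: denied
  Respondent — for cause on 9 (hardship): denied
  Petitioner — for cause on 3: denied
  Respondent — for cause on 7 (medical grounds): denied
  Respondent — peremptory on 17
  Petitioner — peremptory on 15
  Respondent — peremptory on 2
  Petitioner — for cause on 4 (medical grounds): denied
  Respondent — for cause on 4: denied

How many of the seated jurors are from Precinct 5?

1

Removed: #2, #6, #10, #14, #15, #17.
Seated jurors 1–6: #1, #3, #4, #5, #7, #8.
Of those, in Precinct 5: #3 → 1.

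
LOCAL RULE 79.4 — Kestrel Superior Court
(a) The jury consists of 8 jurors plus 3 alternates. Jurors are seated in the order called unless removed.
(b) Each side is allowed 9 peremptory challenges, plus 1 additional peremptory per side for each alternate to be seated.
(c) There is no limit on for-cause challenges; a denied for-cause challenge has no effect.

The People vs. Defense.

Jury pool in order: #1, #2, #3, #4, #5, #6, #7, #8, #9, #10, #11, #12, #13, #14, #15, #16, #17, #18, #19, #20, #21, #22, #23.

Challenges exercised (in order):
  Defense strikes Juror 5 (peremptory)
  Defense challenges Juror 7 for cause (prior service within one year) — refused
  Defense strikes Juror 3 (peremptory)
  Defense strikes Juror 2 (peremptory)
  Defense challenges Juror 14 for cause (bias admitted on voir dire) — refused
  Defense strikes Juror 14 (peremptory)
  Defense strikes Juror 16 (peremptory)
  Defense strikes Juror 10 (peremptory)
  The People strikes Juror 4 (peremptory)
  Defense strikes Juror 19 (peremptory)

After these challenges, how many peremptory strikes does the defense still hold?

5

Defense allotment: 9 base + 1 × 3 alternates = 12.
Defense peremptories used: #5, #3, #2, #14, #16, #10, #19 — 7 (for-cause on #7, #14 don't count).
Remaining: 12 − 7 = 5.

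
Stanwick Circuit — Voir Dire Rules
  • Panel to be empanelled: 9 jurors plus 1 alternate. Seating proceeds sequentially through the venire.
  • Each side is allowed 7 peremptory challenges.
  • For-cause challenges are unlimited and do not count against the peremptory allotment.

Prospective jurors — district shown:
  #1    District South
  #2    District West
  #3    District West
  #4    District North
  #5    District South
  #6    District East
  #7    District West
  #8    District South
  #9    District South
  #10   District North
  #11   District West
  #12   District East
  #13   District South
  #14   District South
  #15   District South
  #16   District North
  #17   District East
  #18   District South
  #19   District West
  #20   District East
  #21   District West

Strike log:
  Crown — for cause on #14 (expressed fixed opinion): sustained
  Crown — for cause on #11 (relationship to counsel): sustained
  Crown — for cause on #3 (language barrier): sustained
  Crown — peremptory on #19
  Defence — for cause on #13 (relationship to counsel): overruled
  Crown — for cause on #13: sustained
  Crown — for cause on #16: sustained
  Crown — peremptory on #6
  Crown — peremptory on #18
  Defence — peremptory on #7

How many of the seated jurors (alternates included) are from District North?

2

Removed: #3, #6, #7, #11, #13, #14, #16, #18, #19.
Seated (10 incl. alternates): #1, #2, #4, #5, #8, #9, #10, #12, #15, #17.
Of those, in District North: #4, #10 → 2.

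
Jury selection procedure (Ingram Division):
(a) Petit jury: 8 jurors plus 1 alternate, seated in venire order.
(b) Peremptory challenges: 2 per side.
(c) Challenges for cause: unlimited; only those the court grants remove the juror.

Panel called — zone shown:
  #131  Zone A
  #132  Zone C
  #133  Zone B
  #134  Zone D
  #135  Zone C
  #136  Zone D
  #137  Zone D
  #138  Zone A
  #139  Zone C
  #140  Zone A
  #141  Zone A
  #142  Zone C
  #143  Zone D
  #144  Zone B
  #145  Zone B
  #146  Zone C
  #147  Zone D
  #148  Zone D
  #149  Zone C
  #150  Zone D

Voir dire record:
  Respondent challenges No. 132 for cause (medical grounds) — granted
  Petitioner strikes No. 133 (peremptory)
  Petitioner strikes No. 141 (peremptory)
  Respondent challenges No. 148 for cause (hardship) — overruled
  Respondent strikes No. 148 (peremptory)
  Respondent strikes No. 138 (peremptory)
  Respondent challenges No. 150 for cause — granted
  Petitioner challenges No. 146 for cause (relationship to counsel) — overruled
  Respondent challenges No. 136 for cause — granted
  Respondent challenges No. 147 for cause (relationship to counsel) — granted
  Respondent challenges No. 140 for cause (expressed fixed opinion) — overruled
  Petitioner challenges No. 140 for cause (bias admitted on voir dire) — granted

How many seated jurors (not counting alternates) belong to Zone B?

Removed: #132, #133, #136, #138, #140, #141, #147, #148, #150.
Seated jurors 1–8: #131, #134, #135, #137, #139, #142, #143, #144 (alternates #145 not counted).
Of those, in Zone B: #144 → 1.

1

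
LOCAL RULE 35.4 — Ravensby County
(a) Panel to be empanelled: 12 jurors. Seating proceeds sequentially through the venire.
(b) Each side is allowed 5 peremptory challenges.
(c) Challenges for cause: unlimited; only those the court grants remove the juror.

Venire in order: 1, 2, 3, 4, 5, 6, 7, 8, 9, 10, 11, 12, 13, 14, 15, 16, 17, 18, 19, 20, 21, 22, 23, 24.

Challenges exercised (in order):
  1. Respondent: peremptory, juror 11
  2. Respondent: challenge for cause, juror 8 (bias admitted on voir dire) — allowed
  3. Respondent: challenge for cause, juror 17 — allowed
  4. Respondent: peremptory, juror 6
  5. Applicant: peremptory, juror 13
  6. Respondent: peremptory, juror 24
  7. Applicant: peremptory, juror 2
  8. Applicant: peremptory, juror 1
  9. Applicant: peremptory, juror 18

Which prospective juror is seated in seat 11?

19

Removed: #1, #2, #6, #8, #11, #13, #17, #18, #24.
Seating in order: seats 1–12 → #3, #4, #5, #7, #9, #10, #12, #14, #15, #16, #19, #20.
So seat 11 is #19.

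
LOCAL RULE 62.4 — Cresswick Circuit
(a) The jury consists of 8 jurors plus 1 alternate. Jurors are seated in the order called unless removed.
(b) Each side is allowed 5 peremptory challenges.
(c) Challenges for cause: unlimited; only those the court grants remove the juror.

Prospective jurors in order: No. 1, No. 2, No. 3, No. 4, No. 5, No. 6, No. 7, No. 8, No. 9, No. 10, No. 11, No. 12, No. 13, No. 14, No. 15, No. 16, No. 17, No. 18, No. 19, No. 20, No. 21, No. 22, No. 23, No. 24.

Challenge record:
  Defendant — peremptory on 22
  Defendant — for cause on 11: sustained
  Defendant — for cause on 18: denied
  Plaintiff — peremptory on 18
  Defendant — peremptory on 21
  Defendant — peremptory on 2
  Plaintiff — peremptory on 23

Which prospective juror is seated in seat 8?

Removed: #2, #11, #18, #21, #22, #23.
Seating in order: seats 1–8 → #1, #3, #4, #5, #6, #7, #8, #9; alternates → #10.
So seat 8 is #9.

9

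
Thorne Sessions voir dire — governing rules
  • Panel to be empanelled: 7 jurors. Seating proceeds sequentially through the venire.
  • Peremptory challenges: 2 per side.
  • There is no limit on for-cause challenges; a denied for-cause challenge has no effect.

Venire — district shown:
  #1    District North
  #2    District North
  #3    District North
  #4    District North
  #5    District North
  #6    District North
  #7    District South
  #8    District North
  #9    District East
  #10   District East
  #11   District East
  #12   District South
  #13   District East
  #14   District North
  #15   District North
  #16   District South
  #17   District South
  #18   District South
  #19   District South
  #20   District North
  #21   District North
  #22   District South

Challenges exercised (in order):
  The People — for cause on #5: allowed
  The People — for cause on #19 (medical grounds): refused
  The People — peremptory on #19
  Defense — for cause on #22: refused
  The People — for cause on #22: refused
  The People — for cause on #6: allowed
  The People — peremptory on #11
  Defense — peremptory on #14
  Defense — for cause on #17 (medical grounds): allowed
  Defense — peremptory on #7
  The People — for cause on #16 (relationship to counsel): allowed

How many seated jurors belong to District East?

Removed: #5, #6, #7, #11, #14, #16, #17, #19.
Seated jurors 1–7: #1, #2, #3, #4, #8, #9, #10.
Of those, in District East: #9, #10 → 2.

2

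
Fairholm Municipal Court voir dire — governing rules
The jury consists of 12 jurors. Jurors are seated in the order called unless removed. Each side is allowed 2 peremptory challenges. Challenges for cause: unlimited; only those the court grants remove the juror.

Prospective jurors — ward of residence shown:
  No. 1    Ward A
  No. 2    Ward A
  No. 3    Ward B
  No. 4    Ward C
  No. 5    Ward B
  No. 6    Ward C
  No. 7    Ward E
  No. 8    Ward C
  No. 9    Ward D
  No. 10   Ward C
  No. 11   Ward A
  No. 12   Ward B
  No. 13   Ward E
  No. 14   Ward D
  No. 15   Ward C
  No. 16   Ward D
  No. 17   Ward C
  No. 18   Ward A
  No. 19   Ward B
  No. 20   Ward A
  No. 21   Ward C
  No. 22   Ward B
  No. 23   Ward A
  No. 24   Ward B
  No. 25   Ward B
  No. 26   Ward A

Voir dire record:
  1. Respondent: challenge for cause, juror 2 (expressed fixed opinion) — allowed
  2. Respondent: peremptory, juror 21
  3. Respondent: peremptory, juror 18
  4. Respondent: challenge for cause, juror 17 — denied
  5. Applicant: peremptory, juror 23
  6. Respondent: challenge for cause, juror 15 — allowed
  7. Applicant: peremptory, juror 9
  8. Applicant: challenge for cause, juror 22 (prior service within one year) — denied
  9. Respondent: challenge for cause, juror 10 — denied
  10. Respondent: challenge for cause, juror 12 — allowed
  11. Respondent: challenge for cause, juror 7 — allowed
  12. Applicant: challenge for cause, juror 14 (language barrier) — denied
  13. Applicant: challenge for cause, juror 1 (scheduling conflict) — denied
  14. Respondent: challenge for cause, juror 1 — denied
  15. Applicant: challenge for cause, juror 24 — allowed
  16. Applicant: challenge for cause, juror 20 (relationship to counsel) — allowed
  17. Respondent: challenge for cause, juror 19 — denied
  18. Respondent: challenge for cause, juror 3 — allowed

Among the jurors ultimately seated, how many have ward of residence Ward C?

5

Removed: #2, #3, #7, #9, #12, #15, #18, #20, #21, #23, #24.
Seated jurors 1–12: #1, #4, #5, #6, #8, #10, #11, #13, #14, #16, #17, #19.
Of those, in Ward C: #4, #6, #8, #10, #17 → 5.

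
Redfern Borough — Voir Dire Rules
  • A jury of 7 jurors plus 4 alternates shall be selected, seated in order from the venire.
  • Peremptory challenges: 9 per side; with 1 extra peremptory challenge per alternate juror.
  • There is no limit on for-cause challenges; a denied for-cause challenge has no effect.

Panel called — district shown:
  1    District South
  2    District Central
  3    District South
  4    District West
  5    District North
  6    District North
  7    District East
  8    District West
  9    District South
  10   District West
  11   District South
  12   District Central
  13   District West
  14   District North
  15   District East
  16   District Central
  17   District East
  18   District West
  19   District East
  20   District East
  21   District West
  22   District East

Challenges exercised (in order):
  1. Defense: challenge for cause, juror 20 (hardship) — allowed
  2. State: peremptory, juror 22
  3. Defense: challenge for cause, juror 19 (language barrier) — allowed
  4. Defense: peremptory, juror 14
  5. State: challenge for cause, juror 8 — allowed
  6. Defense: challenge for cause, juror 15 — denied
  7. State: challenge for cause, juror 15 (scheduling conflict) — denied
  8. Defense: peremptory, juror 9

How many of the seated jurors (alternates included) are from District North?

2

Removed: #8, #9, #14, #19, #20, #22.
Seated (11 incl. alternates): #1, #2, #3, #4, #5, #6, #7, #10, #11, #12, #13.
Of those, in District North: #5, #6 → 2.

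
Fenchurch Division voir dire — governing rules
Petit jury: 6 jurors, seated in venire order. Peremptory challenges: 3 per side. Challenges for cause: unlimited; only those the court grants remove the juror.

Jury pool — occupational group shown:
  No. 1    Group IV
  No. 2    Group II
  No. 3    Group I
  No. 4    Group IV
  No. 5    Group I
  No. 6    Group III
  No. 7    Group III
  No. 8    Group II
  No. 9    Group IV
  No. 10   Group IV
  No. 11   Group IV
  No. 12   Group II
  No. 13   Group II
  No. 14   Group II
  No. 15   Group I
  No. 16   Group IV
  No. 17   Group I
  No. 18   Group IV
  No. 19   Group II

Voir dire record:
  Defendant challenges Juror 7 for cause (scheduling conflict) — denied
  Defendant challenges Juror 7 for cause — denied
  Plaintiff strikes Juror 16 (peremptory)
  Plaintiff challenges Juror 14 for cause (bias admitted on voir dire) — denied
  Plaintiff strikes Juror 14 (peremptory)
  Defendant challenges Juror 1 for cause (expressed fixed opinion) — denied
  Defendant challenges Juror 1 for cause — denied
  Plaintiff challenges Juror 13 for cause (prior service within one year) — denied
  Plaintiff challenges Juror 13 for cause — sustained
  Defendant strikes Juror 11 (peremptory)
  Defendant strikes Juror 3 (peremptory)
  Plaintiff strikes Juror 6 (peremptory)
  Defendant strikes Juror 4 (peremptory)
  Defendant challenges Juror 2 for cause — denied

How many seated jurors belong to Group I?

Removed: #3, #4, #6, #11, #13, #14, #16.
Seated jurors 1–6: #1, #2, #5, #7, #8, #9.
Of those, in Group I: #5 → 1.

1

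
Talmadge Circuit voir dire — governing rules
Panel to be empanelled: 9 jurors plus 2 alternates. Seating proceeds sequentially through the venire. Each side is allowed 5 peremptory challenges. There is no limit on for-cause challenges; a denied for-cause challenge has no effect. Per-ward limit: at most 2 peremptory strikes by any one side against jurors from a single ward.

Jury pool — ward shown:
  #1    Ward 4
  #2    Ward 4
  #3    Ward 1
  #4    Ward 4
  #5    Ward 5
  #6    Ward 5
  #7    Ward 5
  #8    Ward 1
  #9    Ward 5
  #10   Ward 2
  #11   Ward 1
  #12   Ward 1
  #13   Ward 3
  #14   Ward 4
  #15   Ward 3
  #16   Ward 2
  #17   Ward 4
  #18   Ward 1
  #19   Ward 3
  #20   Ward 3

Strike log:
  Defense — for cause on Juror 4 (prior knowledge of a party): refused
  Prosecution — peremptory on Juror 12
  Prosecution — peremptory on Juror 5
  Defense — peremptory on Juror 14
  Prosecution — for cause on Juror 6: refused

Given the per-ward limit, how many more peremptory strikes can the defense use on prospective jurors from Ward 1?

2

Defense peremptories so far: #14 — 1 of 5 used, 4 left overall.
Against Ward 1: none yet — per-ward cap 2 leaves 2.
Binding limit: min(4, 2) = 2.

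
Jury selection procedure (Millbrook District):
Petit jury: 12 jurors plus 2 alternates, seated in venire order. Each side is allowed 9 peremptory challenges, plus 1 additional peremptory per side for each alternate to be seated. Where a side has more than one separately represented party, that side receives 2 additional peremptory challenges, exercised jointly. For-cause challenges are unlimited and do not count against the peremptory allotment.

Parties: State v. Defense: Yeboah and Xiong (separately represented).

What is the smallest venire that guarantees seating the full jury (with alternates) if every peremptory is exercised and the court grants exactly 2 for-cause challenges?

Seats to fill: 12 + 2 alternates = 14.
Peremptories — State: 9 + 1×2 = 11; Defense: 9 + 1×2 + 2 = 13; total 24.
For-cause removals: 2.
Minimum venire: 14 + 24 + 2 = 40.

40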